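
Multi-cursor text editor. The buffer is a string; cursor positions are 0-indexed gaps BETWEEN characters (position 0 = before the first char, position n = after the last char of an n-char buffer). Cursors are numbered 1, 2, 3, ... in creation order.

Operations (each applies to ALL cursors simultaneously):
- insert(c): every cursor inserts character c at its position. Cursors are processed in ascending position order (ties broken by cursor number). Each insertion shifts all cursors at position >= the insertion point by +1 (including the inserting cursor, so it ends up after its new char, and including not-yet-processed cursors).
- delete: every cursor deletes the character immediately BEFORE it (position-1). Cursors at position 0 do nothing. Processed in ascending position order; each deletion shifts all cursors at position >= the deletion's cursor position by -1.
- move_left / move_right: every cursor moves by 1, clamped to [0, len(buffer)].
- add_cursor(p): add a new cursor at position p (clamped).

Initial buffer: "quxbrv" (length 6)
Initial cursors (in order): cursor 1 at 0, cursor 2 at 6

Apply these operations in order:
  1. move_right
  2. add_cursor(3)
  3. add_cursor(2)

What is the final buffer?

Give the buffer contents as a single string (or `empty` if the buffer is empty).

After op 1 (move_right): buffer="quxbrv" (len 6), cursors c1@1 c2@6, authorship ......
After op 2 (add_cursor(3)): buffer="quxbrv" (len 6), cursors c1@1 c3@3 c2@6, authorship ......
After op 3 (add_cursor(2)): buffer="quxbrv" (len 6), cursors c1@1 c4@2 c3@3 c2@6, authorship ......

Answer: quxbrv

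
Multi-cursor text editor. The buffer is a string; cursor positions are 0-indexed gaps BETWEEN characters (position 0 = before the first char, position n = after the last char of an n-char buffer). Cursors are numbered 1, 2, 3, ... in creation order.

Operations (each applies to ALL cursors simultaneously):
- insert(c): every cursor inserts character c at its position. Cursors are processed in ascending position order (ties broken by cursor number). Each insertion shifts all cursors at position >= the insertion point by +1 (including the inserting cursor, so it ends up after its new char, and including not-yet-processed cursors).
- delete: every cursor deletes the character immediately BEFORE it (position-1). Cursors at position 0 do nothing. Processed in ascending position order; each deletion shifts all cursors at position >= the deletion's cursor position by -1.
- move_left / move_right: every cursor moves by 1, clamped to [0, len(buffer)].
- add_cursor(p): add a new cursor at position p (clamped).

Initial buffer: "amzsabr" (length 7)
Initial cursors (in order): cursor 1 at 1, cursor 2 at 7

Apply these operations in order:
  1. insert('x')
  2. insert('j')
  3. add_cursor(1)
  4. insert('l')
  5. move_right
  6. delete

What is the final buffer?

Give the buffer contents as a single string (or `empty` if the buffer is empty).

Answer: aljlzsabrxj

Derivation:
After op 1 (insert('x')): buffer="axmzsabrx" (len 9), cursors c1@2 c2@9, authorship .1......2
After op 2 (insert('j')): buffer="axjmzsabrxj" (len 11), cursors c1@3 c2@11, authorship .11......22
After op 3 (add_cursor(1)): buffer="axjmzsabrxj" (len 11), cursors c3@1 c1@3 c2@11, authorship .11......22
After op 4 (insert('l')): buffer="alxjlmzsabrxjl" (len 14), cursors c3@2 c1@5 c2@14, authorship .3111......222
After op 5 (move_right): buffer="alxjlmzsabrxjl" (len 14), cursors c3@3 c1@6 c2@14, authorship .3111......222
After op 6 (delete): buffer="aljlzsabrxj" (len 11), cursors c3@2 c1@4 c2@11, authorship .311.....22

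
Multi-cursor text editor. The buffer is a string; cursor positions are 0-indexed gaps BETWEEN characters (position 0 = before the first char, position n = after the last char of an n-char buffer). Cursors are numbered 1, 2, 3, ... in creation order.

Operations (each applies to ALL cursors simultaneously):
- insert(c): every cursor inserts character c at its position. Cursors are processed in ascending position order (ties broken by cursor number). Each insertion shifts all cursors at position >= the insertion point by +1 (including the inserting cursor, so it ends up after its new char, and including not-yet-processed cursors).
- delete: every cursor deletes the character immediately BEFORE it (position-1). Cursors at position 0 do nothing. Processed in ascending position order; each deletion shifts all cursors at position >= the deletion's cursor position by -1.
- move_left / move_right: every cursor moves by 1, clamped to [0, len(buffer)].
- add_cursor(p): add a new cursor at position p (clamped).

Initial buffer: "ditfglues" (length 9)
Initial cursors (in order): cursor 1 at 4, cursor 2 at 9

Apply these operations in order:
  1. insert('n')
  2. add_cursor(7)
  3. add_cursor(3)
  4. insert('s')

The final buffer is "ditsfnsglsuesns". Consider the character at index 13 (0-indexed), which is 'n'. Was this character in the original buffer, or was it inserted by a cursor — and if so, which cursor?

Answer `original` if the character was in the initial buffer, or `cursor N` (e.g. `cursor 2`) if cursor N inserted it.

After op 1 (insert('n')): buffer="ditfngluesn" (len 11), cursors c1@5 c2@11, authorship ....1.....2
After op 2 (add_cursor(7)): buffer="ditfngluesn" (len 11), cursors c1@5 c3@7 c2@11, authorship ....1.....2
After op 3 (add_cursor(3)): buffer="ditfngluesn" (len 11), cursors c4@3 c1@5 c3@7 c2@11, authorship ....1.....2
After op 4 (insert('s')): buffer="ditsfnsglsuesns" (len 15), cursors c4@4 c1@7 c3@10 c2@15, authorship ...4.11..3...22
Authorship (.=original, N=cursor N): . . . 4 . 1 1 . . 3 . . . 2 2
Index 13: author = 2

Answer: cursor 2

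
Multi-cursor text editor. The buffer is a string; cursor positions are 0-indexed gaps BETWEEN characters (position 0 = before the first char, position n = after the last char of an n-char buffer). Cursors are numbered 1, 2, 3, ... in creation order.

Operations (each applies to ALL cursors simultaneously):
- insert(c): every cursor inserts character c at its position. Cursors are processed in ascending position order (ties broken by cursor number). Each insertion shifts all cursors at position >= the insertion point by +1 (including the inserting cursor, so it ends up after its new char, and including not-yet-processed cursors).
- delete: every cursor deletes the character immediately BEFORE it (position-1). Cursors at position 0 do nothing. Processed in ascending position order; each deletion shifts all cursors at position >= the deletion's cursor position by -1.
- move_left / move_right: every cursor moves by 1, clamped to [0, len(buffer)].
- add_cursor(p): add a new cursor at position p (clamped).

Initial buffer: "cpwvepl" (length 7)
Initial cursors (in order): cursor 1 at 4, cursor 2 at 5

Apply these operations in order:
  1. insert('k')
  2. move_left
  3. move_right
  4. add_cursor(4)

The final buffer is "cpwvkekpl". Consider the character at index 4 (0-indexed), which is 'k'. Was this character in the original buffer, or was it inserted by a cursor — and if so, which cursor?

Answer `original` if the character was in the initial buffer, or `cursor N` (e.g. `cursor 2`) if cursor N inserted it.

Answer: cursor 1

Derivation:
After op 1 (insert('k')): buffer="cpwvkekpl" (len 9), cursors c1@5 c2@7, authorship ....1.2..
After op 2 (move_left): buffer="cpwvkekpl" (len 9), cursors c1@4 c2@6, authorship ....1.2..
After op 3 (move_right): buffer="cpwvkekpl" (len 9), cursors c1@5 c2@7, authorship ....1.2..
After op 4 (add_cursor(4)): buffer="cpwvkekpl" (len 9), cursors c3@4 c1@5 c2@7, authorship ....1.2..
Authorship (.=original, N=cursor N): . . . . 1 . 2 . .
Index 4: author = 1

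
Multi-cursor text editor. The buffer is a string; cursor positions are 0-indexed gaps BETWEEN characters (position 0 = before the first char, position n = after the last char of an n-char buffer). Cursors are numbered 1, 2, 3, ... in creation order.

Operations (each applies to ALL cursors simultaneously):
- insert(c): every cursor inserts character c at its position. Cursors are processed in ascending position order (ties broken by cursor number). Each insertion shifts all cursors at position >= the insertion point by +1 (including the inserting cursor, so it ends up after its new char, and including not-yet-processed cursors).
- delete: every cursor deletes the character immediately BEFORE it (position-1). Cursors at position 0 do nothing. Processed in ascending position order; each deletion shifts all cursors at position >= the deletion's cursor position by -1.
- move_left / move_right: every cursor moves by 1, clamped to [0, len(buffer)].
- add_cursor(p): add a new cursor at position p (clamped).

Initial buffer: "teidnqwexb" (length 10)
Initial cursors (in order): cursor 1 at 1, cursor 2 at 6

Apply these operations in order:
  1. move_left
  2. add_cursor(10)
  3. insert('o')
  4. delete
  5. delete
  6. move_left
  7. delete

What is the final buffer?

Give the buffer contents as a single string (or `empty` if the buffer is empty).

After op 1 (move_left): buffer="teidnqwexb" (len 10), cursors c1@0 c2@5, authorship ..........
After op 2 (add_cursor(10)): buffer="teidnqwexb" (len 10), cursors c1@0 c2@5 c3@10, authorship ..........
After op 3 (insert('o')): buffer="oteidnoqwexbo" (len 13), cursors c1@1 c2@7 c3@13, authorship 1.....2.....3
After op 4 (delete): buffer="teidnqwexb" (len 10), cursors c1@0 c2@5 c3@10, authorship ..........
After op 5 (delete): buffer="teidqwex" (len 8), cursors c1@0 c2@4 c3@8, authorship ........
After op 6 (move_left): buffer="teidqwex" (len 8), cursors c1@0 c2@3 c3@7, authorship ........
After op 7 (delete): buffer="tedqwx" (len 6), cursors c1@0 c2@2 c3@5, authorship ......

Answer: tedqwx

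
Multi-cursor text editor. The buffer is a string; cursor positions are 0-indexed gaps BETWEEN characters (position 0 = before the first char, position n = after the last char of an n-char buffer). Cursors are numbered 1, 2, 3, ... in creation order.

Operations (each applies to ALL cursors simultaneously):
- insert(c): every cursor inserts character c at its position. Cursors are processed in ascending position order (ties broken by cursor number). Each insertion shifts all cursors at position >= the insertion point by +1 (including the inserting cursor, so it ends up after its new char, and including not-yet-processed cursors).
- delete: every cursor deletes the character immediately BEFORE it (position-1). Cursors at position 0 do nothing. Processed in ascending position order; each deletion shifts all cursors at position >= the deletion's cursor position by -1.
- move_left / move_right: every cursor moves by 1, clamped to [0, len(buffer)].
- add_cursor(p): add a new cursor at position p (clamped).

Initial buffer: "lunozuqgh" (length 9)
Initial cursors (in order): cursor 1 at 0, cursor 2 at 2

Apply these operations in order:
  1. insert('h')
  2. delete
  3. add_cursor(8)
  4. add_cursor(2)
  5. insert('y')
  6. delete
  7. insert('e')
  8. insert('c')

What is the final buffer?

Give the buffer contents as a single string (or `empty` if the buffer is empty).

Answer: eclueeccnozuqgech

Derivation:
After op 1 (insert('h')): buffer="hluhnozuqgh" (len 11), cursors c1@1 c2@4, authorship 1..2.......
After op 2 (delete): buffer="lunozuqgh" (len 9), cursors c1@0 c2@2, authorship .........
After op 3 (add_cursor(8)): buffer="lunozuqgh" (len 9), cursors c1@0 c2@2 c3@8, authorship .........
After op 4 (add_cursor(2)): buffer="lunozuqgh" (len 9), cursors c1@0 c2@2 c4@2 c3@8, authorship .........
After op 5 (insert('y')): buffer="yluyynozuqgyh" (len 13), cursors c1@1 c2@5 c4@5 c3@12, authorship 1..24......3.
After op 6 (delete): buffer="lunozuqgh" (len 9), cursors c1@0 c2@2 c4@2 c3@8, authorship .........
After op 7 (insert('e')): buffer="elueenozuqgeh" (len 13), cursors c1@1 c2@5 c4@5 c3@12, authorship 1..24......3.
After op 8 (insert('c')): buffer="eclueeccnozuqgech" (len 17), cursors c1@2 c2@8 c4@8 c3@16, authorship 11..2424......33.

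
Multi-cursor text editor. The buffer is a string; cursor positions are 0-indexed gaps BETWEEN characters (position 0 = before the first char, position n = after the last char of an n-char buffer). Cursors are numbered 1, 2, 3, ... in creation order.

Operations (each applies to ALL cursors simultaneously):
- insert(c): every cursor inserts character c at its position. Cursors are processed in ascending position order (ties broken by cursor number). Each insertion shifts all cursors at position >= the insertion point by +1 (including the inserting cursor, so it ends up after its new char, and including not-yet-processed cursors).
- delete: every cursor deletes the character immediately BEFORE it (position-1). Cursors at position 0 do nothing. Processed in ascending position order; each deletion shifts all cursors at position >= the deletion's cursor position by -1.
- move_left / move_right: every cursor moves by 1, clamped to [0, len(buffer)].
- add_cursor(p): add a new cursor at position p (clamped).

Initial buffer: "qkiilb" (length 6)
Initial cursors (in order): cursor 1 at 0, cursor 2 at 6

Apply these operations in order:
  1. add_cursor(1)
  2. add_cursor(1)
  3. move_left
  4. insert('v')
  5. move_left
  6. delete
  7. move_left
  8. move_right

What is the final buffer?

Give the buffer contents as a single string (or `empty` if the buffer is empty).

Answer: vqkiivb

Derivation:
After op 1 (add_cursor(1)): buffer="qkiilb" (len 6), cursors c1@0 c3@1 c2@6, authorship ......
After op 2 (add_cursor(1)): buffer="qkiilb" (len 6), cursors c1@0 c3@1 c4@1 c2@6, authorship ......
After op 3 (move_left): buffer="qkiilb" (len 6), cursors c1@0 c3@0 c4@0 c2@5, authorship ......
After op 4 (insert('v')): buffer="vvvqkiilvb" (len 10), cursors c1@3 c3@3 c4@3 c2@9, authorship 134.....2.
After op 5 (move_left): buffer="vvvqkiilvb" (len 10), cursors c1@2 c3@2 c4@2 c2@8, authorship 134.....2.
After op 6 (delete): buffer="vqkiivb" (len 7), cursors c1@0 c3@0 c4@0 c2@5, authorship 4....2.
After op 7 (move_left): buffer="vqkiivb" (len 7), cursors c1@0 c3@0 c4@0 c2@4, authorship 4....2.
After op 8 (move_right): buffer="vqkiivb" (len 7), cursors c1@1 c3@1 c4@1 c2@5, authorship 4....2.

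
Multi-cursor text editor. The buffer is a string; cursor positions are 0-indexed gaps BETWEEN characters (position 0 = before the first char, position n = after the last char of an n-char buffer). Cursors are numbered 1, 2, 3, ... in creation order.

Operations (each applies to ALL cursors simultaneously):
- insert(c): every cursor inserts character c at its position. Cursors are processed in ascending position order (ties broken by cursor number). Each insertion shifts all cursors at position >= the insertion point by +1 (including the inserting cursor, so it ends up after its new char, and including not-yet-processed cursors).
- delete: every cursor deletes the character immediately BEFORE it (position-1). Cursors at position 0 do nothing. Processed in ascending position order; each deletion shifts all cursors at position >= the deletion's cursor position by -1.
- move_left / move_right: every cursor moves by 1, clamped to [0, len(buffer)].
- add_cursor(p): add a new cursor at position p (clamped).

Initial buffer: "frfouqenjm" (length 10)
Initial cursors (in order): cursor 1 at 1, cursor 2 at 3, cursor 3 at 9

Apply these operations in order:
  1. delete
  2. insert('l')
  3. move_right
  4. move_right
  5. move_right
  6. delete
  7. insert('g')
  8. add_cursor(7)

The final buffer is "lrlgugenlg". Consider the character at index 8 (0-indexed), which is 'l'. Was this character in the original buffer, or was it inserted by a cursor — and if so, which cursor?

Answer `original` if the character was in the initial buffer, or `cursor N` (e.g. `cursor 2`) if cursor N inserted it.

Answer: cursor 3

Derivation:
After op 1 (delete): buffer="rouqenm" (len 7), cursors c1@0 c2@1 c3@6, authorship .......
After op 2 (insert('l')): buffer="lrlouqenlm" (len 10), cursors c1@1 c2@3 c3@9, authorship 1.2.....3.
After op 3 (move_right): buffer="lrlouqenlm" (len 10), cursors c1@2 c2@4 c3@10, authorship 1.2.....3.
After op 4 (move_right): buffer="lrlouqenlm" (len 10), cursors c1@3 c2@5 c3@10, authorship 1.2.....3.
After op 5 (move_right): buffer="lrlouqenlm" (len 10), cursors c1@4 c2@6 c3@10, authorship 1.2.....3.
After op 6 (delete): buffer="lrluenl" (len 7), cursors c1@3 c2@4 c3@7, authorship 1.2...3
After op 7 (insert('g')): buffer="lrlgugenlg" (len 10), cursors c1@4 c2@6 c3@10, authorship 1.21.2..33
After op 8 (add_cursor(7)): buffer="lrlgugenlg" (len 10), cursors c1@4 c2@6 c4@7 c3@10, authorship 1.21.2..33
Authorship (.=original, N=cursor N): 1 . 2 1 . 2 . . 3 3
Index 8: author = 3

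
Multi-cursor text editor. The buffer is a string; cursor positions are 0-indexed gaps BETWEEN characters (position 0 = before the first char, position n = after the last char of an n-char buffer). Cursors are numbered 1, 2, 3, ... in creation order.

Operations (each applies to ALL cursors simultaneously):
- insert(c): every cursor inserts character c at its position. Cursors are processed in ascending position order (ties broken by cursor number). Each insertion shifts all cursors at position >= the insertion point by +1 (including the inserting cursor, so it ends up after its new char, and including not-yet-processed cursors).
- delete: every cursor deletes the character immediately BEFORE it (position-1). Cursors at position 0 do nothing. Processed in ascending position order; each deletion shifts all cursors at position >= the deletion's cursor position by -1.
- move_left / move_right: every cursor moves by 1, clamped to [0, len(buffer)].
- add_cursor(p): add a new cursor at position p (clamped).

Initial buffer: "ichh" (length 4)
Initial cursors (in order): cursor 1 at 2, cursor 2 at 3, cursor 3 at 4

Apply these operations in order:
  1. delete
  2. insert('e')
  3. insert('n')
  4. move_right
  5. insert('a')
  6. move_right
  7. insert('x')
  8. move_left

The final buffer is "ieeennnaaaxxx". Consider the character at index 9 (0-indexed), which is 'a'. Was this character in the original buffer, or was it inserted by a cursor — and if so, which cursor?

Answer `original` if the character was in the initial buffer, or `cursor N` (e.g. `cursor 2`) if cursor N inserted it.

Answer: cursor 3

Derivation:
After op 1 (delete): buffer="i" (len 1), cursors c1@1 c2@1 c3@1, authorship .
After op 2 (insert('e')): buffer="ieee" (len 4), cursors c1@4 c2@4 c3@4, authorship .123
After op 3 (insert('n')): buffer="ieeennn" (len 7), cursors c1@7 c2@7 c3@7, authorship .123123
After op 4 (move_right): buffer="ieeennn" (len 7), cursors c1@7 c2@7 c3@7, authorship .123123
After op 5 (insert('a')): buffer="ieeennnaaa" (len 10), cursors c1@10 c2@10 c3@10, authorship .123123123
After op 6 (move_right): buffer="ieeennnaaa" (len 10), cursors c1@10 c2@10 c3@10, authorship .123123123
After op 7 (insert('x')): buffer="ieeennnaaaxxx" (len 13), cursors c1@13 c2@13 c3@13, authorship .123123123123
After op 8 (move_left): buffer="ieeennnaaaxxx" (len 13), cursors c1@12 c2@12 c3@12, authorship .123123123123
Authorship (.=original, N=cursor N): . 1 2 3 1 2 3 1 2 3 1 2 3
Index 9: author = 3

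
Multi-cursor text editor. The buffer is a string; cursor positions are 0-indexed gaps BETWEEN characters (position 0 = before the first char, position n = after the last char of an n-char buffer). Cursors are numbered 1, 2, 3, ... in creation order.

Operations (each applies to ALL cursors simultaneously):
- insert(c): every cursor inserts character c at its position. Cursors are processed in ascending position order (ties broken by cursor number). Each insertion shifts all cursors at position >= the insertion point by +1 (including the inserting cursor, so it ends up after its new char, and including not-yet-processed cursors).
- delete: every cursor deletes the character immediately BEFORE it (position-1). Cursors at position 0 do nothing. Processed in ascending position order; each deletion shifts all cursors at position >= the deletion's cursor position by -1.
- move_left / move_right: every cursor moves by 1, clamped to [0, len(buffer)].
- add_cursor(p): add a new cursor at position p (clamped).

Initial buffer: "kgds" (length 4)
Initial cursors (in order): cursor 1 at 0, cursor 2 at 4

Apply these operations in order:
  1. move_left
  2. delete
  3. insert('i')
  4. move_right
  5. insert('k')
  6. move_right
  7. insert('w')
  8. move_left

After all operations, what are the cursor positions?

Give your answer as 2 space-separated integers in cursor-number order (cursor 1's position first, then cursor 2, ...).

After op 1 (move_left): buffer="kgds" (len 4), cursors c1@0 c2@3, authorship ....
After op 2 (delete): buffer="kgs" (len 3), cursors c1@0 c2@2, authorship ...
After op 3 (insert('i')): buffer="ikgis" (len 5), cursors c1@1 c2@4, authorship 1..2.
After op 4 (move_right): buffer="ikgis" (len 5), cursors c1@2 c2@5, authorship 1..2.
After op 5 (insert('k')): buffer="ikkgisk" (len 7), cursors c1@3 c2@7, authorship 1.1.2.2
After op 6 (move_right): buffer="ikkgisk" (len 7), cursors c1@4 c2@7, authorship 1.1.2.2
After op 7 (insert('w')): buffer="ikkgwiskw" (len 9), cursors c1@5 c2@9, authorship 1.1.12.22
After op 8 (move_left): buffer="ikkgwiskw" (len 9), cursors c1@4 c2@8, authorship 1.1.12.22

Answer: 4 8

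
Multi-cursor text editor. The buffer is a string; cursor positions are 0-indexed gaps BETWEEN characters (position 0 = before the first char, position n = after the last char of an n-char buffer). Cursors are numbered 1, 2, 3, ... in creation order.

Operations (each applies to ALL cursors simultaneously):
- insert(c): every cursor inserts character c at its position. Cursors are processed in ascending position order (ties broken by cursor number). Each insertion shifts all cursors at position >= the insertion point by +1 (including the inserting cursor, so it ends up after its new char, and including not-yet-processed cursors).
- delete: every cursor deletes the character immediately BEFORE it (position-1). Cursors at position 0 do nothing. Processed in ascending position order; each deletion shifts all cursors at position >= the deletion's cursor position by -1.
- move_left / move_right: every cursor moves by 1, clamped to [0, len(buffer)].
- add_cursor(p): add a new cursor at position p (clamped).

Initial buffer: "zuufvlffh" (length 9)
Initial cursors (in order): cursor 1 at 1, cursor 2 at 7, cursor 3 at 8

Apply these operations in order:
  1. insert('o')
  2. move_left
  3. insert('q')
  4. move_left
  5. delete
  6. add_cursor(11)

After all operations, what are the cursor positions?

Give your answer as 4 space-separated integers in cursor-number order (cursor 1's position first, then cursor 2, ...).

Answer: 0 7 9 11

Derivation:
After op 1 (insert('o')): buffer="zouufvlfofoh" (len 12), cursors c1@2 c2@9 c3@11, authorship .1......2.3.
After op 2 (move_left): buffer="zouufvlfofoh" (len 12), cursors c1@1 c2@8 c3@10, authorship .1......2.3.
After op 3 (insert('q')): buffer="zqouufvlfqofqoh" (len 15), cursors c1@2 c2@10 c3@13, authorship .11......22.33.
After op 4 (move_left): buffer="zqouufvlfqofqoh" (len 15), cursors c1@1 c2@9 c3@12, authorship .11......22.33.
After op 5 (delete): buffer="qouufvlqoqoh" (len 12), cursors c1@0 c2@7 c3@9, authorship 11.....2233.
After op 6 (add_cursor(11)): buffer="qouufvlqoqoh" (len 12), cursors c1@0 c2@7 c3@9 c4@11, authorship 11.....2233.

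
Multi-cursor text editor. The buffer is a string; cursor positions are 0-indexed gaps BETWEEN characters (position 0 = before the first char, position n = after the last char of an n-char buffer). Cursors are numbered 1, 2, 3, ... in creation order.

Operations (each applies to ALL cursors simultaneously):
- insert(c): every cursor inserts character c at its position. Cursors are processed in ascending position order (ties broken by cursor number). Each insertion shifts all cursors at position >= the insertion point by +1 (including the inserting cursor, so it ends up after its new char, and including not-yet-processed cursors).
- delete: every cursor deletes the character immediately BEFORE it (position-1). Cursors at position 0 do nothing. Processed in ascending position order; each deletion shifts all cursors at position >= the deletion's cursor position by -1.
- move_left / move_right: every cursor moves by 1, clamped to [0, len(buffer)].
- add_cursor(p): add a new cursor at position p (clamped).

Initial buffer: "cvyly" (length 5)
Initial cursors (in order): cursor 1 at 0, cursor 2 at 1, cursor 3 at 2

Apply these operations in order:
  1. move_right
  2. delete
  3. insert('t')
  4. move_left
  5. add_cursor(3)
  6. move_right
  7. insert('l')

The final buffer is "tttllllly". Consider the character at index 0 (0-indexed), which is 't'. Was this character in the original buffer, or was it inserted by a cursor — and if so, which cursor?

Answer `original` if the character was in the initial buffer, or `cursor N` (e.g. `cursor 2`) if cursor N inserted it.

After op 1 (move_right): buffer="cvyly" (len 5), cursors c1@1 c2@2 c3@3, authorship .....
After op 2 (delete): buffer="ly" (len 2), cursors c1@0 c2@0 c3@0, authorship ..
After op 3 (insert('t')): buffer="tttly" (len 5), cursors c1@3 c2@3 c3@3, authorship 123..
After op 4 (move_left): buffer="tttly" (len 5), cursors c1@2 c2@2 c3@2, authorship 123..
After op 5 (add_cursor(3)): buffer="tttly" (len 5), cursors c1@2 c2@2 c3@2 c4@3, authorship 123..
After op 6 (move_right): buffer="tttly" (len 5), cursors c1@3 c2@3 c3@3 c4@4, authorship 123..
After op 7 (insert('l')): buffer="tttllllly" (len 9), cursors c1@6 c2@6 c3@6 c4@8, authorship 123123.4.
Authorship (.=original, N=cursor N): 1 2 3 1 2 3 . 4 .
Index 0: author = 1

Answer: cursor 1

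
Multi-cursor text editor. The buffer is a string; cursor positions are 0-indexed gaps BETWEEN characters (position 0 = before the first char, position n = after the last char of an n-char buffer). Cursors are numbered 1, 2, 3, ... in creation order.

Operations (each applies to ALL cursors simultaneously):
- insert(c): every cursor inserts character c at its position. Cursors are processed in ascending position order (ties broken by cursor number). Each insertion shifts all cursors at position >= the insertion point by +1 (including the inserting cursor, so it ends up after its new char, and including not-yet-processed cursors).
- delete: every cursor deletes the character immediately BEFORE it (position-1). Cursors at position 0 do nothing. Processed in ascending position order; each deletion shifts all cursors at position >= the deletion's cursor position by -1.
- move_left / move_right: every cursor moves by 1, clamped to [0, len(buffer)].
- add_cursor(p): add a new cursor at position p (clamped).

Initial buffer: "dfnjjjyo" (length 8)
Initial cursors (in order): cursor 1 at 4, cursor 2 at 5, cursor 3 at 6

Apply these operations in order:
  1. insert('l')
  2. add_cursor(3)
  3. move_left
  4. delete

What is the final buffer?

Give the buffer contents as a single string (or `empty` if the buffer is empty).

Answer: dnlllyo

Derivation:
After op 1 (insert('l')): buffer="dfnjljljlyo" (len 11), cursors c1@5 c2@7 c3@9, authorship ....1.2.3..
After op 2 (add_cursor(3)): buffer="dfnjljljlyo" (len 11), cursors c4@3 c1@5 c2@7 c3@9, authorship ....1.2.3..
After op 3 (move_left): buffer="dfnjljljlyo" (len 11), cursors c4@2 c1@4 c2@6 c3@8, authorship ....1.2.3..
After op 4 (delete): buffer="dnlllyo" (len 7), cursors c4@1 c1@2 c2@3 c3@4, authorship ..123..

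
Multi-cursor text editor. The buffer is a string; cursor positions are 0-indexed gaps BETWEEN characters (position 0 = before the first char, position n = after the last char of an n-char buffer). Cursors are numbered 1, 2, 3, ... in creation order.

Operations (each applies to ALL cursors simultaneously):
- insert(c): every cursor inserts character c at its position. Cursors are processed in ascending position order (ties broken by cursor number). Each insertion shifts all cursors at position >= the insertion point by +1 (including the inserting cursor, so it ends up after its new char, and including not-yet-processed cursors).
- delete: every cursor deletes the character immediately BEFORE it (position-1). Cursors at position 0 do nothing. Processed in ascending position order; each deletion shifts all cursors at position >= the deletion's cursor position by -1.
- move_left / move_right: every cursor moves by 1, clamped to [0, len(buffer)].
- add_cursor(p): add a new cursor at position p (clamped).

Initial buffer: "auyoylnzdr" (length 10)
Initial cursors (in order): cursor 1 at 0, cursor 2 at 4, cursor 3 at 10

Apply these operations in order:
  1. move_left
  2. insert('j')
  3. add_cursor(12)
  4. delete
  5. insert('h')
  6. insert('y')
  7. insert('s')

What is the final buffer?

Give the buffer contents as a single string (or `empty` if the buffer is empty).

After op 1 (move_left): buffer="auyoylnzdr" (len 10), cursors c1@0 c2@3 c3@9, authorship ..........
After op 2 (insert('j')): buffer="jauyjoylnzdjr" (len 13), cursors c1@1 c2@5 c3@12, authorship 1...2......3.
After op 3 (add_cursor(12)): buffer="jauyjoylnzdjr" (len 13), cursors c1@1 c2@5 c3@12 c4@12, authorship 1...2......3.
After op 4 (delete): buffer="auyoylnzr" (len 9), cursors c1@0 c2@3 c3@8 c4@8, authorship .........
After op 5 (insert('h')): buffer="hauyhoylnzhhr" (len 13), cursors c1@1 c2@5 c3@12 c4@12, authorship 1...2.....34.
After op 6 (insert('y')): buffer="hyauyhyoylnzhhyyr" (len 17), cursors c1@2 c2@7 c3@16 c4@16, authorship 11...22.....3434.
After op 7 (insert('s')): buffer="hysauyhysoylnzhhyyssr" (len 21), cursors c1@3 c2@9 c3@20 c4@20, authorship 111...222.....343434.

Answer: hysauyhysoylnzhhyyssr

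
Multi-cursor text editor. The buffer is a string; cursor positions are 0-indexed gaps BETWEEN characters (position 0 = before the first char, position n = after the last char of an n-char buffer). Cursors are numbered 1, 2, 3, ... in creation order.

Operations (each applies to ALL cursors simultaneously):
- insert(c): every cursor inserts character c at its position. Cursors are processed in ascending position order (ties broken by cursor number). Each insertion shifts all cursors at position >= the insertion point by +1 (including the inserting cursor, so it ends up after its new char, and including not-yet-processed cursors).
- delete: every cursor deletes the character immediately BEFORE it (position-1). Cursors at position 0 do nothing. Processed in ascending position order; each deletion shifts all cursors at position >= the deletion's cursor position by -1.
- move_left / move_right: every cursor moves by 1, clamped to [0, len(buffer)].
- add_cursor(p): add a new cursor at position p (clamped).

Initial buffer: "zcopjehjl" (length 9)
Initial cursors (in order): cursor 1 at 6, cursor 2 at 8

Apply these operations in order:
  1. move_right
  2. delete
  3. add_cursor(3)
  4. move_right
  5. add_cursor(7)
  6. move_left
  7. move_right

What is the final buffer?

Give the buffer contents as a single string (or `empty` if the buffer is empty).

Answer: zcopjej

Derivation:
After op 1 (move_right): buffer="zcopjehjl" (len 9), cursors c1@7 c2@9, authorship .........
After op 2 (delete): buffer="zcopjej" (len 7), cursors c1@6 c2@7, authorship .......
After op 3 (add_cursor(3)): buffer="zcopjej" (len 7), cursors c3@3 c1@6 c2@7, authorship .......
After op 4 (move_right): buffer="zcopjej" (len 7), cursors c3@4 c1@7 c2@7, authorship .......
After op 5 (add_cursor(7)): buffer="zcopjej" (len 7), cursors c3@4 c1@7 c2@7 c4@7, authorship .......
After op 6 (move_left): buffer="zcopjej" (len 7), cursors c3@3 c1@6 c2@6 c4@6, authorship .......
After op 7 (move_right): buffer="zcopjej" (len 7), cursors c3@4 c1@7 c2@7 c4@7, authorship .......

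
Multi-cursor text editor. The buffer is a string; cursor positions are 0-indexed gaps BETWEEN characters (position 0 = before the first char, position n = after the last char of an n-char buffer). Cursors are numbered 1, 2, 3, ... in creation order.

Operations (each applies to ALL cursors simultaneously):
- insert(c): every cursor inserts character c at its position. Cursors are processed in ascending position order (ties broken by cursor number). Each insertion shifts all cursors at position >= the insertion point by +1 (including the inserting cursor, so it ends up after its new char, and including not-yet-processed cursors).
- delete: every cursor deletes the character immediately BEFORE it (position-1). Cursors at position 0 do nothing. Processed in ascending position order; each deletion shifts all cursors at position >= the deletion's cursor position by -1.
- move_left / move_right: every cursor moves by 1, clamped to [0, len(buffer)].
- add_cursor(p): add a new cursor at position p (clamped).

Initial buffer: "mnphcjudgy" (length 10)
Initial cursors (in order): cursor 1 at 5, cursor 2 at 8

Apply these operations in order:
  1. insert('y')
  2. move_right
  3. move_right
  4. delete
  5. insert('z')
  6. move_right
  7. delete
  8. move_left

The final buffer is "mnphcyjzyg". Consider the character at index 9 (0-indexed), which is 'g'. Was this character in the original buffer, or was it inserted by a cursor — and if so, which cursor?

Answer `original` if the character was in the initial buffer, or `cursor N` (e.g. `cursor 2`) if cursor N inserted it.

Answer: original

Derivation:
After op 1 (insert('y')): buffer="mnphcyjudygy" (len 12), cursors c1@6 c2@10, authorship .....1...2..
After op 2 (move_right): buffer="mnphcyjudygy" (len 12), cursors c1@7 c2@11, authorship .....1...2..
After op 3 (move_right): buffer="mnphcyjudygy" (len 12), cursors c1@8 c2@12, authorship .....1...2..
After op 4 (delete): buffer="mnphcyjdyg" (len 10), cursors c1@7 c2@10, authorship .....1..2.
After op 5 (insert('z')): buffer="mnphcyjzdygz" (len 12), cursors c1@8 c2@12, authorship .....1.1.2.2
After op 6 (move_right): buffer="mnphcyjzdygz" (len 12), cursors c1@9 c2@12, authorship .....1.1.2.2
After op 7 (delete): buffer="mnphcyjzyg" (len 10), cursors c1@8 c2@10, authorship .....1.12.
After op 8 (move_left): buffer="mnphcyjzyg" (len 10), cursors c1@7 c2@9, authorship .....1.12.
Authorship (.=original, N=cursor N): . . . . . 1 . 1 2 .
Index 9: author = original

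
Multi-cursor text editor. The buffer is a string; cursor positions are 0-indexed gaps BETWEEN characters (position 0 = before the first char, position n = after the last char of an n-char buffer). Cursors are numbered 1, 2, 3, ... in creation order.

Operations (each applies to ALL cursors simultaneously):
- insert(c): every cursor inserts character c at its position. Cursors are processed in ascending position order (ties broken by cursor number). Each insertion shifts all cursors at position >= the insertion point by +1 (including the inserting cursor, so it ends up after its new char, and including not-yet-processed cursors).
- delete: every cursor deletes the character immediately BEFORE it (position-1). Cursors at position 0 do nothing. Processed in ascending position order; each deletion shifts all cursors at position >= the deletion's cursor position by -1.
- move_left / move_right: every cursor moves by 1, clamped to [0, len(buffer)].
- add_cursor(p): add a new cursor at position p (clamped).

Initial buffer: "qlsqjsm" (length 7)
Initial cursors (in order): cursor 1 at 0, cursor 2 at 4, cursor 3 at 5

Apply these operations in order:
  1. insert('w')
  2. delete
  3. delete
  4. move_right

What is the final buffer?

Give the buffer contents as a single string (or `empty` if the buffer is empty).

After op 1 (insert('w')): buffer="wqlsqwjwsm" (len 10), cursors c1@1 c2@6 c3@8, authorship 1....2.3..
After op 2 (delete): buffer="qlsqjsm" (len 7), cursors c1@0 c2@4 c3@5, authorship .......
After op 3 (delete): buffer="qlssm" (len 5), cursors c1@0 c2@3 c3@3, authorship .....
After op 4 (move_right): buffer="qlssm" (len 5), cursors c1@1 c2@4 c3@4, authorship .....

Answer: qlssm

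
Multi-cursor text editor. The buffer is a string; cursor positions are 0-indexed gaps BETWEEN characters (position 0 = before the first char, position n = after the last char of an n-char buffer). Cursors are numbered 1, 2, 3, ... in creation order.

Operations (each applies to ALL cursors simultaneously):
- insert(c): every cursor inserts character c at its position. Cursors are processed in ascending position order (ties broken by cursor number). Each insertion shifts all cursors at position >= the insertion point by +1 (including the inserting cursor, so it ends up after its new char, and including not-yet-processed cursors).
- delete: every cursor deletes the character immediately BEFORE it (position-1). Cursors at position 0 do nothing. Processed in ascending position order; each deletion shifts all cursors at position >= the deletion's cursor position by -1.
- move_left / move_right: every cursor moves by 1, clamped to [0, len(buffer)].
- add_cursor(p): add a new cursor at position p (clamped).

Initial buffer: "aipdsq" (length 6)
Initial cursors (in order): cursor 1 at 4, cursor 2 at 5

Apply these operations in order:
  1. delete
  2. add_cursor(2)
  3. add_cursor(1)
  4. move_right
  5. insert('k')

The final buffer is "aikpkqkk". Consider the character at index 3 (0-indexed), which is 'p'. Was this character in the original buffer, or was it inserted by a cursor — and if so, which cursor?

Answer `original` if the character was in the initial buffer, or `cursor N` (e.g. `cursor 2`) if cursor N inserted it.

After op 1 (delete): buffer="aipq" (len 4), cursors c1@3 c2@3, authorship ....
After op 2 (add_cursor(2)): buffer="aipq" (len 4), cursors c3@2 c1@3 c2@3, authorship ....
After op 3 (add_cursor(1)): buffer="aipq" (len 4), cursors c4@1 c3@2 c1@3 c2@3, authorship ....
After op 4 (move_right): buffer="aipq" (len 4), cursors c4@2 c3@3 c1@4 c2@4, authorship ....
After op 5 (insert('k')): buffer="aikpkqkk" (len 8), cursors c4@3 c3@5 c1@8 c2@8, authorship ..4.3.12
Authorship (.=original, N=cursor N): . . 4 . 3 . 1 2
Index 3: author = original

Answer: original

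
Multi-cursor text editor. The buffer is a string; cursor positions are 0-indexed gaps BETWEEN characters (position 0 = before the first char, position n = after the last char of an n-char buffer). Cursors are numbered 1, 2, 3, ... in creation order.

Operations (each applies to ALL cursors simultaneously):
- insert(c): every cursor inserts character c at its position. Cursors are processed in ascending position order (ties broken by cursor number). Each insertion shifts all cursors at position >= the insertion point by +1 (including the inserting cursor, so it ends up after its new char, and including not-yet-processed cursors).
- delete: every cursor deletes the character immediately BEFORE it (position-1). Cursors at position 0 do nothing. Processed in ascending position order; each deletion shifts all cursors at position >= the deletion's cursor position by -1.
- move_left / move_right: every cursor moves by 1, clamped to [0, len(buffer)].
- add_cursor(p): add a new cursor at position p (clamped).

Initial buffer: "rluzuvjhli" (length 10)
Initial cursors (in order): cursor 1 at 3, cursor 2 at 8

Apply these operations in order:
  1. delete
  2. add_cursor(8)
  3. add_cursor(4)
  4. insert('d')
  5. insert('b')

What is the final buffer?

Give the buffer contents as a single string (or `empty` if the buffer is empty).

Answer: rldbzudbvjdblidb

Derivation:
After op 1 (delete): buffer="rlzuvjli" (len 8), cursors c1@2 c2@6, authorship ........
After op 2 (add_cursor(8)): buffer="rlzuvjli" (len 8), cursors c1@2 c2@6 c3@8, authorship ........
After op 3 (add_cursor(4)): buffer="rlzuvjli" (len 8), cursors c1@2 c4@4 c2@6 c3@8, authorship ........
After op 4 (insert('d')): buffer="rldzudvjdlid" (len 12), cursors c1@3 c4@6 c2@9 c3@12, authorship ..1..4..2..3
After op 5 (insert('b')): buffer="rldbzudbvjdblidb" (len 16), cursors c1@4 c4@8 c2@12 c3@16, authorship ..11..44..22..33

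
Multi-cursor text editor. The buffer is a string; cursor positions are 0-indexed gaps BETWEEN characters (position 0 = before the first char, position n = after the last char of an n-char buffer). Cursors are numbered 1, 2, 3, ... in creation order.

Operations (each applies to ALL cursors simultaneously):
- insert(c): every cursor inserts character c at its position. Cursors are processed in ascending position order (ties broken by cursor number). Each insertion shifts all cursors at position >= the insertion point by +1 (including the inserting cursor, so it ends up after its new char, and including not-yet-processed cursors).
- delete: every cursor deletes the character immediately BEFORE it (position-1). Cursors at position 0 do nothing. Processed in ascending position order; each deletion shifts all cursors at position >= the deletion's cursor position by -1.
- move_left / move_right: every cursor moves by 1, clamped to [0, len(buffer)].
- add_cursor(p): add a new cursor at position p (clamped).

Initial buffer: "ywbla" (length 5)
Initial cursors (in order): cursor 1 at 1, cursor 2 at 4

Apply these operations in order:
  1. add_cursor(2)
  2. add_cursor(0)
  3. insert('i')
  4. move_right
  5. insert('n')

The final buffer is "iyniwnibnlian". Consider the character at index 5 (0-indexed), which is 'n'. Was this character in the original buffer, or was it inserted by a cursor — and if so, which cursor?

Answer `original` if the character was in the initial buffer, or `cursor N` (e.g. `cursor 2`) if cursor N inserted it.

Answer: cursor 1

Derivation:
After op 1 (add_cursor(2)): buffer="ywbla" (len 5), cursors c1@1 c3@2 c2@4, authorship .....
After op 2 (add_cursor(0)): buffer="ywbla" (len 5), cursors c4@0 c1@1 c3@2 c2@4, authorship .....
After op 3 (insert('i')): buffer="iyiwiblia" (len 9), cursors c4@1 c1@3 c3@5 c2@8, authorship 4.1.3..2.
After op 4 (move_right): buffer="iyiwiblia" (len 9), cursors c4@2 c1@4 c3@6 c2@9, authorship 4.1.3..2.
After op 5 (insert('n')): buffer="iyniwnibnlian" (len 13), cursors c4@3 c1@6 c3@9 c2@13, authorship 4.41.13.3.2.2
Authorship (.=original, N=cursor N): 4 . 4 1 . 1 3 . 3 . 2 . 2
Index 5: author = 1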